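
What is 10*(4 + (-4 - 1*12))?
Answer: -120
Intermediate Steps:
10*(4 + (-4 - 1*12)) = 10*(4 + (-4 - 12)) = 10*(4 - 16) = 10*(-12) = -120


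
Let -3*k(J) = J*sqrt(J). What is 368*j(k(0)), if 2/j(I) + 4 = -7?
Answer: -736/11 ≈ -66.909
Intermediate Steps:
k(J) = -J**(3/2)/3 (k(J) = -J*sqrt(J)/3 = -J**(3/2)/3)
j(I) = -2/11 (j(I) = 2/(-4 - 7) = 2/(-11) = 2*(-1/11) = -2/11)
368*j(k(0)) = 368*(-2/11) = -736/11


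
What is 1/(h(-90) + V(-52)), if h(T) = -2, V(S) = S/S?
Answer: -1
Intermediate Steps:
V(S) = 1
1/(h(-90) + V(-52)) = 1/(-2 + 1) = 1/(-1) = -1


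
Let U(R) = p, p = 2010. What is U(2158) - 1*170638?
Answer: -168628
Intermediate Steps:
U(R) = 2010
U(2158) - 1*170638 = 2010 - 1*170638 = 2010 - 170638 = -168628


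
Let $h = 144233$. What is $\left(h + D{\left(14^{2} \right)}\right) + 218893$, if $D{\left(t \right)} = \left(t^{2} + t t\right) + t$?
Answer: $440154$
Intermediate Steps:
$D{\left(t \right)} = t + 2 t^{2}$ ($D{\left(t \right)} = \left(t^{2} + t^{2}\right) + t = 2 t^{2} + t = t + 2 t^{2}$)
$\left(h + D{\left(14^{2} \right)}\right) + 218893 = \left(144233 + 14^{2} \left(1 + 2 \cdot 14^{2}\right)\right) + 218893 = \left(144233 + 196 \left(1 + 2 \cdot 196\right)\right) + 218893 = \left(144233 + 196 \left(1 + 392\right)\right) + 218893 = \left(144233 + 196 \cdot 393\right) + 218893 = \left(144233 + 77028\right) + 218893 = 221261 + 218893 = 440154$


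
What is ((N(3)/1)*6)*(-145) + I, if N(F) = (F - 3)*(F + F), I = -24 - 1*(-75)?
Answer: 51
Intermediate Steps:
I = 51 (I = -24 + 75 = 51)
N(F) = 2*F*(-3 + F) (N(F) = (-3 + F)*(2*F) = 2*F*(-3 + F))
((N(3)/1)*6)*(-145) + I = (((2*3*(-3 + 3))/1)*6)*(-145) + 51 = ((1*(2*3*0))*6)*(-145) + 51 = ((1*0)*6)*(-145) + 51 = (0*6)*(-145) + 51 = 0*(-145) + 51 = 0 + 51 = 51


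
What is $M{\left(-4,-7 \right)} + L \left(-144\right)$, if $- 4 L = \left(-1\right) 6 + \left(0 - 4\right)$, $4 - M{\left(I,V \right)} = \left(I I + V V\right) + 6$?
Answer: $-427$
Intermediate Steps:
$M{\left(I,V \right)} = -2 - I^{2} - V^{2}$ ($M{\left(I,V \right)} = 4 - \left(\left(I I + V V\right) + 6\right) = 4 - \left(\left(I^{2} + V^{2}\right) + 6\right) = 4 - \left(6 + I^{2} + V^{2}\right) = -2 - I^{2} - V^{2}$)
$L = \frac{5}{2}$ ($L = - \frac{\left(-1\right) 6 + \left(0 - 4\right)}{4} = - \frac{-6 - 4}{4} = \left(- \frac{1}{4}\right) \left(-10\right) = \frac{5}{2} \approx 2.5$)
$M{\left(-4,-7 \right)} + L \left(-144\right) = \left(-2 - \left(-4\right)^{2} - \left(-7\right)^{2}\right) + \frac{5}{2} \left(-144\right) = \left(-2 - 16 - 49\right) - 360 = -67 - 360 = -427$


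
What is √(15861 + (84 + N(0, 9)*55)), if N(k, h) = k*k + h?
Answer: 2*√4110 ≈ 128.22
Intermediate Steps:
N(k, h) = h + k² (N(k, h) = k² + h = h + k²)
√(15861 + (84 + N(0, 9)*55)) = √(15861 + (84 + (9 + 0²)*55)) = √(15861 + (84 + (9 + 0)*55)) = √(15861 + (84 + 9*55)) = √(15861 + (84 + 495)) = √(15861 + 579) = √16440 = 2*√4110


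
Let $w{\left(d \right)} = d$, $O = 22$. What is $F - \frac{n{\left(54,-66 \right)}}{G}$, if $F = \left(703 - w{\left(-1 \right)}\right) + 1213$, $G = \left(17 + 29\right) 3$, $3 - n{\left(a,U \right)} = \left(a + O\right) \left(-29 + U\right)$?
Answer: $\frac{257323}{138} \approx 1864.7$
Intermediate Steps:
$n{\left(a,U \right)} = 3 - \left(-29 + U\right) \left(22 + a\right)$ ($n{\left(a,U \right)} = 3 - \left(a + 22\right) \left(-29 + U\right) = 3 - \left(22 + a\right) \left(-29 + U\right) = 3 - \left(-29 + U\right) \left(22 + a\right)$)
$G = 138$ ($G = 46 \cdot 3 = 138$)
$F = 1917$ ($F = \left(703 - -1\right) + 1213 = \left(703 + 1\right) + 1213 = 704 + 1213 = 1917$)
$F - \frac{n{\left(54,-66 \right)}}{G} = 1917 - \frac{641 - -1452 + 29 \cdot 54 - \left(-66\right) 54}{138} = 1917 - \left(641 + 1452 + 1566 + 3564\right) \frac{1}{138} = 1917 - 7223 \cdot \frac{1}{138} = 1917 - \frac{7223}{138} = \frac{257323}{138}$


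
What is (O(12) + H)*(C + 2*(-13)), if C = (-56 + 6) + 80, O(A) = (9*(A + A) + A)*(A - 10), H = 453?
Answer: 3636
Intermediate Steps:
O(A) = 19*A*(-10 + A) (O(A) = (9*(2*A) + A)*(-10 + A) = (18*A + A)*(-10 + A) = (19*A)*(-10 + A) = 19*A*(-10 + A))
C = 30 (C = -50 + 80 = 30)
(O(12) + H)*(C + 2*(-13)) = (19*12*(-10 + 12) + 453)*(30 + 2*(-13)) = (19*12*2 + 453)*(30 - 26) = (456 + 453)*4 = 909*4 = 3636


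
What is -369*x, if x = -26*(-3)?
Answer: -28782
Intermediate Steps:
x = 78
-369*x = -369*78 = -28782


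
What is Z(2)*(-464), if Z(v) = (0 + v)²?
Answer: -1856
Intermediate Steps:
Z(v) = v²
Z(2)*(-464) = 2²*(-464) = 4*(-464) = -1856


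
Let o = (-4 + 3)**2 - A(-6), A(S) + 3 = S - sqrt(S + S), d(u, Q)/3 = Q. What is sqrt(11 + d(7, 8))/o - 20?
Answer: -20 + 5*sqrt(35)/56 - I*sqrt(105)/56 ≈ -19.472 - 0.18298*I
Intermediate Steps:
d(u, Q) = 3*Q
A(S) = -3 + S - sqrt(2)*sqrt(S) (A(S) = -3 + (S - sqrt(S + S)) = -3 + (S - sqrt(2*S)) = -3 + (S - sqrt(2)*sqrt(S)) = -3 + S - sqrt(2)*sqrt(S))
o = 10 + 2*I*sqrt(3) (o = (-4 + 3)**2 - (-3 - 6 - sqrt(2)*sqrt(-6)) = (-1)**2 - (-3 - 6 - sqrt(2)*I*sqrt(6)) = 1 - (-3 - 6 - 2*I*sqrt(3)) = 1 - (-9 - 2*I*sqrt(3)) = 1 + (9 + 2*I*sqrt(3)) = 10 + 2*I*sqrt(3) ≈ 10.0 + 3.4641*I)
sqrt(11 + d(7, 8))/o - 20 = sqrt(11 + 3*8)/(10 + 2*I*sqrt(3)) - 20 = sqrt(11 + 24)/(10 + 2*I*sqrt(3)) - 20 = sqrt(35)/(10 + 2*I*sqrt(3)) - 20 = -20 + sqrt(35)/(10 + 2*I*sqrt(3))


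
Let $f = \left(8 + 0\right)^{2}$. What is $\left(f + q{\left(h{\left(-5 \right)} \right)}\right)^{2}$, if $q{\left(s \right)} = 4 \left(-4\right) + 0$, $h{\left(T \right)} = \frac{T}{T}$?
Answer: $2304$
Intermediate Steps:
$h{\left(T \right)} = 1$
$q{\left(s \right)} = -16$ ($q{\left(s \right)} = -16 + 0 = -16$)
$f = 64$ ($f = 8^{2} = 64$)
$\left(f + q{\left(h{\left(-5 \right)} \right)}\right)^{2} = \left(64 - 16\right)^{2} = 48^{2} = 2304$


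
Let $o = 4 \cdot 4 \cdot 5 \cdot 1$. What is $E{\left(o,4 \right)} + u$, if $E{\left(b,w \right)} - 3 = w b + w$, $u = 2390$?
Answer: $2717$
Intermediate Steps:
$o = 80$ ($o = 16 \cdot 5 \cdot 1 = 80 \cdot 1 = 80$)
$E{\left(b,w \right)} = 3 + w + b w$ ($E{\left(b,w \right)} = 3 + \left(w b + w\right) = 3 + \left(b w + w\right) = 3 + \left(w + b w\right) = 3 + w + b w$)
$E{\left(o,4 \right)} + u = \left(3 + 4 + 80 \cdot 4\right) + 2390 = \left(3 + 4 + 320\right) + 2390 = 327 + 2390 = 2717$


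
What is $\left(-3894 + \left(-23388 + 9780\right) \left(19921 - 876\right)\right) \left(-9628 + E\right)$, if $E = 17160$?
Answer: $-1952055289128$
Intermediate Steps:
$\left(-3894 + \left(-23388 + 9780\right) \left(19921 - 876\right)\right) \left(-9628 + E\right) = \left(-3894 + \left(-23388 + 9780\right) \left(19921 - 876\right)\right) \left(-9628 + 17160\right) = \left(-3894 - 259164360\right) 7532 = \left(-259168254\right) 7532 = -1952055289128$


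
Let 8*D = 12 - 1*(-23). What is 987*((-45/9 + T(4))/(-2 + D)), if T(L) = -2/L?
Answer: -43428/19 ≈ -2285.7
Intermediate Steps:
D = 35/8 (D = (12 - 1*(-23))/8 = (12 + 23)/8 = (1/8)*35 = 35/8 ≈ 4.3750)
987*((-45/9 + T(4))/(-2 + D)) = 987*((-45/9 - 2/4)/(-2 + 35/8)) = 987*((-45*1/9 - 2*1/4)/(19/8)) = 987*((-5 - 1/2)*(8/19)) = 987*(-11/2*8/19) = 987*(-44/19) = -43428/19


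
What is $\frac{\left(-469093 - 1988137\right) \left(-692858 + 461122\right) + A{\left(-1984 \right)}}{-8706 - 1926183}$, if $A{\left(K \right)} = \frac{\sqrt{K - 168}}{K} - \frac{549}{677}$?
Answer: $- \frac{385503196916011}{1309919853} + \frac{i \sqrt{538}}{1919409888} \approx -2.943 \cdot 10^{5} + 1.2084 \cdot 10^{-8} i$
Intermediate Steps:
$A{\left(K \right)} = - \frac{549}{677} + \frac{\sqrt{-168 + K}}{K}$ ($A{\left(K \right)} = \frac{\sqrt{-168 + K}}{K} - \frac{549}{677} = - \frac{549}{677} + \frac{\sqrt{-168 + K}}{K}$)
$\frac{\left(-469093 - 1988137\right) \left(-692858 + 461122\right) + A{\left(-1984 \right)}}{-8706 - 1926183} = \frac{\left(-469093 - 1988137\right) \left(-692858 + 461122\right) - \left(\frac{549}{677} - \frac{\sqrt{-168 - 1984}}{-1984}\right)}{-8706 - 1926183} = \frac{\left(-2457230\right) \left(-231736\right) - \left(\frac{549}{677} + \frac{\sqrt{-2152}}{1984}\right)}{-1934889} = \left(569428651280 - \left(\frac{549}{677} + \frac{2 i \sqrt{538}}{1984}\right)\right) \left(- \frac{1}{1934889}\right) = \left(569428651280 - \left(\frac{549}{677} + \frac{i \sqrt{538}}{992}\right)\right) \left(- \frac{1}{1934889}\right) = \left(\frac{385503196916011}{677} - \frac{i \sqrt{538}}{992}\right) \left(- \frac{1}{1934889}\right) = - \frac{385503196916011}{1309919853} + \frac{i \sqrt{538}}{1919409888}$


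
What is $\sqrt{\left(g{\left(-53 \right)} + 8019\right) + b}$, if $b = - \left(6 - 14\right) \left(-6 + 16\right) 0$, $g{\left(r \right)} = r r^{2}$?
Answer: $i \sqrt{140858} \approx 375.31 i$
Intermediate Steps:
$g{\left(r \right)} = r^{3}$
$b = 0$ ($b = - \left(-8\right) 10 \cdot 0 = \left(-1\right) \left(-80\right) 0 = 80 \cdot 0 = 0$)
$\sqrt{\left(g{\left(-53 \right)} + 8019\right) + b} = \sqrt{\left(\left(-53\right)^{3} + 8019\right) + 0} = \sqrt{\left(-148877 + 8019\right) + 0} = \sqrt{-140858 + 0} = \sqrt{-140858} = i \sqrt{140858}$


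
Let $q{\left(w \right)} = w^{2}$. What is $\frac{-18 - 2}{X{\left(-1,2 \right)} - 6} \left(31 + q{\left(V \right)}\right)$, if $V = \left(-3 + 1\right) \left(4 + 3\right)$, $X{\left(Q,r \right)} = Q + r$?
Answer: $908$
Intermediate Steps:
$V = -14$ ($V = \left(-2\right) 7 = -14$)
$\frac{-18 - 2}{X{\left(-1,2 \right)} - 6} \left(31 + q{\left(V \right)}\right) = \frac{-18 - 2}{\left(-1 + 2\right) - 6} \left(31 + \left(-14\right)^{2}\right) = - \frac{20}{1 - 6} \left(31 + 196\right) = - \frac{20}{-5} \cdot 227 = \left(-20\right) \left(- \frac{1}{5}\right) 227 = 4 \cdot 227 = 908$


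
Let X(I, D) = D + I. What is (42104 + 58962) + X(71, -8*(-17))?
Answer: 101273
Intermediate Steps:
(42104 + 58962) + X(71, -8*(-17)) = (42104 + 58962) + (-8*(-17) + 71) = 101066 + (136 + 71) = 101066 + 207 = 101273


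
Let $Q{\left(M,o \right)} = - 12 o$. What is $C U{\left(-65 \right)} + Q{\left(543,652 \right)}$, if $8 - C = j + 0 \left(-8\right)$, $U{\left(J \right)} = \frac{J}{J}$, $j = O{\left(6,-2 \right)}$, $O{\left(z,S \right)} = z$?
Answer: $-7822$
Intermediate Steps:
$j = 6$
$U{\left(J \right)} = 1$
$C = 2$ ($C = 8 - \left(6 + 0 \left(-8\right)\right) = 8 - \left(6 + 0\right) = 8 - 6 = 2$)
$C U{\left(-65 \right)} + Q{\left(543,652 \right)} = 2 \cdot 1 - 7824 = 2 - 7824 = -7822$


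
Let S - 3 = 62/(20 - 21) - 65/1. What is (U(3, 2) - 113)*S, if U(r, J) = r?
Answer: 13640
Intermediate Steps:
S = -124 (S = 3 + (62/(20 - 21) - 65/1) = 3 + (62/(-1) - 65*1) = 3 + (62*(-1) - 65) = 3 + (-62 - 65) = 3 - 127 = -124)
(U(3, 2) - 113)*S = (3 - 113)*(-124) = -110*(-124) = 13640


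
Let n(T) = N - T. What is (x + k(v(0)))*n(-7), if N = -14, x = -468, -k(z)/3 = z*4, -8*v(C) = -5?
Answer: 6657/2 ≈ 3328.5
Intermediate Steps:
v(C) = 5/8 (v(C) = -1/8*(-5) = 5/8)
k(z) = -12*z (k(z) = -3*z*4 = -12*z)
n(T) = -14 - T
(x + k(v(0)))*n(-7) = (-468 - 12*5/8)*(-14 - 1*(-7)) = (-468 - 15/2)*(-14 + 7) = -951/2*(-7) = 6657/2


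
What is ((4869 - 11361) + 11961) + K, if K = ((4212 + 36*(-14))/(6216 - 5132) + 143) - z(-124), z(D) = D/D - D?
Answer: 1487904/271 ≈ 5490.4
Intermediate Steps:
z(D) = 1 - D
K = 5805/271 (K = ((4212 + 36*(-14))/(6216 - 5132) + 143) - (1 - 1*(-124)) = ((4212 - 504)/1084 + 143) - (1 + 124) = (3708*(1/1084) + 143) - 1*125 = (927/271 + 143) - 125 = 39680/271 - 125 = 5805/271 ≈ 21.421)
((4869 - 11361) + 11961) + K = ((4869 - 11361) + 11961) + 5805/271 = (-6492 + 11961) + 5805/271 = 5469 + 5805/271 = 1487904/271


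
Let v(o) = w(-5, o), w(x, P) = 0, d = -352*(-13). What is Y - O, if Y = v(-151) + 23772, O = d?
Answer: 19196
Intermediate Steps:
d = 4576
v(o) = 0
O = 4576
Y = 23772 (Y = 0 + 23772 = 23772)
Y - O = 23772 - 1*4576 = 23772 - 4576 = 19196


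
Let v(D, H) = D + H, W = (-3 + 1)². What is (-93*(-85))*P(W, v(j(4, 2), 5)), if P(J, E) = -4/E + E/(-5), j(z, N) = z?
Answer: -53227/3 ≈ -17742.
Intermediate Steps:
W = 4 (W = (-2)² = 4)
P(J, E) = -4/E - E/5 (P(J, E) = -4/E + E*(-⅕) = -4/E - E/5)
(-93*(-85))*P(W, v(j(4, 2), 5)) = (-93*(-85))*(-4/(4 + 5) - (4 + 5)/5) = 7905*(-4/9 - ⅕*9) = 7905*(-4*⅑ - 9/5) = 7905*(-4/9 - 9/5) = 7905*(-101/45) = -53227/3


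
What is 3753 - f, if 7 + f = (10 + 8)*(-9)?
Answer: 3922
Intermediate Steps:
f = -169 (f = -7 + (10 + 8)*(-9) = -7 + 18*(-9) = -7 - 162 = -169)
3753 - f = 3753 - 1*(-169) = 3753 + 169 = 3922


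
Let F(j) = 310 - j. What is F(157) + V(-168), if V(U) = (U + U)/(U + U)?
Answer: 154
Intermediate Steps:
V(U) = 1 (V(U) = (2*U)/((2*U)) = (2*U)*(1/(2*U)) = 1)
F(157) + V(-168) = (310 - 1*157) + 1 = (310 - 157) + 1 = 153 + 1 = 154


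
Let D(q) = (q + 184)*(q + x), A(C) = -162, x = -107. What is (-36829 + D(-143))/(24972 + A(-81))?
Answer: -15693/8270 ≈ -1.8976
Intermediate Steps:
D(q) = (-107 + q)*(184 + q) (D(q) = (q + 184)*(q - 107) = (184 + q)*(-107 + q) = (-107 + q)*(184 + q))
(-36829 + D(-143))/(24972 + A(-81)) = (-36829 + (-19688 + (-143)² + 77*(-143)))/(24972 - 162) = (-36829 + (-19688 + 20449 - 11011))/24810 = (-36829 - 10250)*(1/24810) = -47079*1/24810 = -15693/8270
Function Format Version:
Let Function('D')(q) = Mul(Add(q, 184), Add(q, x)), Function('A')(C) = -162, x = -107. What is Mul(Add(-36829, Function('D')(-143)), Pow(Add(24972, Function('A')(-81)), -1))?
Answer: Rational(-15693, 8270) ≈ -1.8976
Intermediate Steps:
Function('D')(q) = Mul(Add(-107, q), Add(184, q)) (Function('D')(q) = Mul(Add(q, 184), Add(q, -107)) = Mul(Add(184, q), Add(-107, q)) = Mul(Add(-107, q), Add(184, q)))
Mul(Add(-36829, Function('D')(-143)), Pow(Add(24972, Function('A')(-81)), -1)) = Mul(Add(-36829, Add(-19688, Pow(-143, 2), Mul(77, -143))), Pow(Add(24972, -162), -1)) = Mul(Add(-36829, Add(-19688, 20449, -11011)), Pow(24810, -1)) = Mul(Add(-36829, -10250), Rational(1, 24810)) = Mul(-47079, Rational(1, 24810)) = Rational(-15693, 8270)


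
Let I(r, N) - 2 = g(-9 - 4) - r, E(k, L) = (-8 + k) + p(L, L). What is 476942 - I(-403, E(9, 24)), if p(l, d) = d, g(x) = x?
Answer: 476550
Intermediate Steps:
E(k, L) = -8 + L + k (E(k, L) = (-8 + k) + L = -8 + L + k)
I(r, N) = -11 - r (I(r, N) = 2 + ((-9 - 4) - r) = 2 + (-13 - r) = -11 - r)
476942 - I(-403, E(9, 24)) = 476942 - (-11 - 1*(-403)) = 476942 - (-11 + 403) = 476942 - 1*392 = 476942 - 392 = 476550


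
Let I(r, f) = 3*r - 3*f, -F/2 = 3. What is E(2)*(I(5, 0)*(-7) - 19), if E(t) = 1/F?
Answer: 62/3 ≈ 20.667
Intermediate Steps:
F = -6 (F = -2*3 = -6)
I(r, f) = -3*f + 3*r
E(t) = -⅙ (E(t) = 1/(-6) = -⅙)
E(2)*(I(5, 0)*(-7) - 19) = -((-3*0 + 3*5)*(-7) - 19)/6 = -((0 + 15)*(-7) - 19)/6 = -(15*(-7) - 19)/6 = -(-105 - 19)/6 = -⅙*(-124) = 62/3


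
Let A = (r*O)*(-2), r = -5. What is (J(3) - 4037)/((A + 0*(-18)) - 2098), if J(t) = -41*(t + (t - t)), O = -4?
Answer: 2080/1069 ≈ 1.9457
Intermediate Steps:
A = -40 (A = -5*(-4)*(-2) = 20*(-2) = -40)
J(t) = -41*t (J(t) = -41*(t + 0) = -41*t)
(J(3) - 4037)/((A + 0*(-18)) - 2098) = (-41*3 - 4037)/((-40 + 0*(-18)) - 2098) = (-123 - 4037)/((-40 + 0) - 2098) = -4160/(-40 - 2098) = -4160/(-2138) = -4160*(-1/2138) = 2080/1069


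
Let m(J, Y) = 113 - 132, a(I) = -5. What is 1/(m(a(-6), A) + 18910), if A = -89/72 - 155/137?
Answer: 1/18891 ≈ 5.2935e-5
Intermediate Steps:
A = -23353/9864 (A = -89*1/72 - 155*1/137 = -89/72 - 155/137 = -23353/9864 ≈ -2.3675)
m(J, Y) = -19
1/(m(a(-6), A) + 18910) = 1/(-19 + 18910) = 1/18891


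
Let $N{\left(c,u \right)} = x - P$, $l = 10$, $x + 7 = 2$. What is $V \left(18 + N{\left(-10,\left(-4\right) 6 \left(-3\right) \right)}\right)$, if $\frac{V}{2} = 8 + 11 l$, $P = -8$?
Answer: $4956$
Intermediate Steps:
$x = -5$ ($x = -7 + 2 = -5$)
$N{\left(c,u \right)} = 3$ ($N{\left(c,u \right)} = -5 - -8 = -5 + 8 = 3$)
$V = 236$ ($V = 2 \left(8 + 11 \cdot 10\right) = 2 \left(8 + 110\right) = 2 \cdot 118 = 236$)
$V \left(18 + N{\left(-10,\left(-4\right) 6 \left(-3\right) \right)}\right) = 236 \left(18 + 3\right) = 236 \cdot 21 = 4956$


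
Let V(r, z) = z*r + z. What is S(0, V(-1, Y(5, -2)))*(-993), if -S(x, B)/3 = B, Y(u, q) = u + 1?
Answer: 0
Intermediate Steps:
Y(u, q) = 1 + u
V(r, z) = z + r*z (V(r, z) = r*z + z = z + r*z)
S(x, B) = -3*B
S(0, V(-1, Y(5, -2)))*(-993) = -3*(1 + 5)*(1 - 1)*(-993) = -18*0*(-993) = -3*0*(-993) = 0*(-993) = 0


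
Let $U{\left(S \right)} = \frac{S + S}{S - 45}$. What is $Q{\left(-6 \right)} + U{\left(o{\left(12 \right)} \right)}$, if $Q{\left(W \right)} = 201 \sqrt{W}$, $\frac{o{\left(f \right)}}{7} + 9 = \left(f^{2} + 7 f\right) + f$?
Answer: $\frac{539}{262} + 201 i \sqrt{6} \approx 2.0573 + 492.35 i$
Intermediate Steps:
$o{\left(f \right)} = -63 + 7 f^{2} + 56 f$ ($o{\left(f \right)} = -63 + 7 \left(\left(f^{2} + 7 f\right) + f\right) = -63 + 7 \left(f^{2} + 8 f\right) = -63 + \left(7 f^{2} + 56 f\right) = -63 + 7 f^{2} + 56 f$)
$U{\left(S \right)} = \frac{2 S}{-45 + S}$
$Q{\left(-6 \right)} + U{\left(o{\left(12 \right)} \right)} = 201 \sqrt{-6} + \frac{2 \left(-63 + 7 \cdot 12^{2} + 56 \cdot 12\right)}{-45 + \left(-63 + 7 \cdot 12^{2} + 56 \cdot 12\right)} = 201 i \sqrt{6} + \frac{2 \left(-63 + 7 \cdot 144 + 672\right)}{-45 + \left(-63 + 7 \cdot 144 + 672\right)} = 201 i \sqrt{6} + \frac{2 \left(-63 + 1008 + 672\right)}{-45 + \left(-63 + 1008 + 672\right)} = 201 i \sqrt{6} + 2 \cdot 1617 \frac{1}{-45 + 1617} = 201 i \sqrt{6} + 2 \cdot 1617 \cdot \frac{1}{1572} = 201 i \sqrt{6} + \frac{539}{262} = \frac{539}{262} + 201 i \sqrt{6}$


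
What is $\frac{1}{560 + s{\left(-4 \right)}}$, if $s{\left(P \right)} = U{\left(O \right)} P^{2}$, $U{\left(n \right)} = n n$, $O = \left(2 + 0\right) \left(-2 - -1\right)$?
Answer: $\frac{1}{624} \approx 0.0016026$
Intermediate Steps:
$O = -2$ ($O = 2 \left(-2 + 1\right) = 2 \left(-1\right) = -2$)
$U{\left(n \right)} = n^{2}$
$s{\left(P \right)} = 4 P^{2}$ ($s{\left(P \right)} = \left(-2\right)^{2} P^{2} = 4 P^{2}$)
$\frac{1}{560 + s{\left(-4 \right)}} = \frac{1}{560 + 4 \left(-4\right)^{2}} = \frac{1}{560 + 4 \cdot 16} = \frac{1}{560 + 64} = \frac{1}{624}$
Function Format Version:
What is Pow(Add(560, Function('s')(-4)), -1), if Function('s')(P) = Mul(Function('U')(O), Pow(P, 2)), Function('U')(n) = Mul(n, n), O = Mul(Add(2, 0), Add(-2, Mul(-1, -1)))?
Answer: Rational(1, 624) ≈ 0.0016026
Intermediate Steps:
O = -2 (O = Mul(2, Add(-2, 1)) = Mul(2, -1) = -2)
Function('U')(n) = Pow(n, 2)
Function('s')(P) = Mul(4, Pow(P, 2)) (Function('s')(P) = Mul(Pow(-2, 2), Pow(P, 2)) = Mul(4, Pow(P, 2)))
Pow(Add(560, Function('s')(-4)), -1) = Pow(Add(560, Mul(4, Pow(-4, 2))), -1) = Pow(Add(560, Mul(4, 16)), -1) = Pow(Add(560, 64), -1) = Pow(624, -1) = Rational(1, 624)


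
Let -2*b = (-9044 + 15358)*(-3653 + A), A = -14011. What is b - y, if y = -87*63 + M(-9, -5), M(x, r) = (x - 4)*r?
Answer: 55770664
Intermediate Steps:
M(x, r) = r*(-4 + x) (M(x, r) = (-4 + x)*r = r*(-4 + x))
b = 55765248 (b = -(-9044 + 15358)*(-3653 - 14011)/2 = -3157*(-17664) = -½*(-111530496) = 55765248)
y = -5416 (y = -87*63 - 5*(-4 - 9) = -5481 - 5*(-13) = -5481 + 65 = -5416)
b - y = 55765248 - 1*(-5416) = 55765248 + 5416 = 55770664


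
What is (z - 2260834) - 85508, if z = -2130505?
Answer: -4476847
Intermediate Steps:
(z - 2260834) - 85508 = (-2130505 - 2260834) - 85508 = -4391339 - 85508 = -4476847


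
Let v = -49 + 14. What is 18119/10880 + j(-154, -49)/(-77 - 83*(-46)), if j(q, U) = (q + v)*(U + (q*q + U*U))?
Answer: -17845455527/13567360 ≈ -1315.3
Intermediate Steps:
v = -35
j(q, U) = (-35 + q)*(U + U**2 + q**2) (j(q, U) = (q - 35)*(U + (q*q + U*U)) = (-35 + q)*(U + (q**2 + U**2)) = (-35 + q)*(U + (U**2 + q**2)) = (-35 + q)*(U + U**2 + q**2))
18119/10880 + j(-154, -49)/(-77 - 83*(-46)) = 18119/10880 + ((-154)**3 - 35*(-49) - 35*(-49)**2 - 35*(-154)**2 - 49*(-154) - 154*(-49)**2)/(-77 - 83*(-46)) = 18119*(1/10880) + (-3652264 + 1715 - 35*2401 - 35*23716 + 7546 - 154*2401)/(-77 + 3818) = 18119/10880 + (-3652264 + 1715 - 84035 - 830060 + 7546 - 369754)/3741 = 18119/10880 - 4926852*1/3741 = 18119/10880 - 1642284/1247 = -17845455527/13567360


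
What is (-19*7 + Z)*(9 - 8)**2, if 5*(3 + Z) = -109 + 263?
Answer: -526/5 ≈ -105.20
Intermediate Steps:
Z = 139/5 (Z = -3 + (-109 + 263)/5 = -3 + (1/5)*154 = -3 + 154/5 = 139/5 ≈ 27.800)
(-19*7 + Z)*(9 - 8)**2 = (-19*7 + 139/5)*(9 - 8)**2 = (-133 + 139/5)*1**2 = -526/5*1 = -526/5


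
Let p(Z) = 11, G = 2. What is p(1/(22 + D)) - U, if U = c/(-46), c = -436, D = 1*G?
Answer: 35/23 ≈ 1.5217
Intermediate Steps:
D = 2 (D = 1*2 = 2)
U = 218/23 (U = -436/(-46) = -436*(-1/46) = 218/23 ≈ 9.4783)
p(1/(22 + D)) - U = 11 - 1*218/23 = 11 - 218/23 = 35/23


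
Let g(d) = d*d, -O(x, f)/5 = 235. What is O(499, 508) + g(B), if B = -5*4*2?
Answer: 425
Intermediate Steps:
O(x, f) = -1175 (O(x, f) = -5*235 = -1175)
B = -40 (B = -20*2 = -40)
g(d) = d²
O(499, 508) + g(B) = -1175 + (-40)² = -1175 + 1600 = 425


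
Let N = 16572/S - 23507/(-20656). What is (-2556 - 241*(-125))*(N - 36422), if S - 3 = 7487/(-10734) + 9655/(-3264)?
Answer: -786534311464689133/462384560 ≈ -1.7010e+9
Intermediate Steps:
S = -1275945/1946432 (S = 3 + (7487/(-10734) + 9655/(-3264)) = 3 + (7487*(-1/10734) + 9655*(-1/3264)) = 3 + (-7487/10734 - 9655/3264) = 3 - 7115241/1946432 = -1275945/1946432 ≈ -0.65553)
N = -222085180761703/8785306640 (N = 16572/(-1275945/1946432) - 23507/(-20656) = 16572*(-1946432/1275945) - 23507*(-1/20656) = -10752090368/425315 + 23507/20656 = -222085180761703/8785306640 ≈ -25279.)
(-2556 - 241*(-125))*(N - 36422) = (-2556 - 241*(-125))*(-222085180761703/8785306640 - 36422) = (-2556 + 30125)*(-542063619203783/8785306640) = 27569*(-542063619203783/8785306640) = -786534311464689133/462384560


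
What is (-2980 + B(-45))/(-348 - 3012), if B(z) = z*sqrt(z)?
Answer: 149/168 + 9*I*sqrt(5)/224 ≈ 0.8869 + 0.089842*I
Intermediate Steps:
B(z) = z**(3/2)
(-2980 + B(-45))/(-348 - 3012) = (-2980 + (-45)**(3/2))/(-348 - 3012) = (-2980 - 135*I*sqrt(5))/(-3360) = (-2980 - 135*I*sqrt(5))*(-1/3360) = 149/168 + 9*I*sqrt(5)/224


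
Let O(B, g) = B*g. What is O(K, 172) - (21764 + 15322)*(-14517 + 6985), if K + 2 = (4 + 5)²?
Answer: 279345340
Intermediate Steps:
K = 79 (K = -2 + (4 + 5)² = -2 + 9² = -2 + 81 = 79)
O(K, 172) - (21764 + 15322)*(-14517 + 6985) = 79*172 - (21764 + 15322)*(-14517 + 6985) = 13588 - 37086*(-7532) = 13588 - 1*(-279331752) = 13588 + 279331752 = 279345340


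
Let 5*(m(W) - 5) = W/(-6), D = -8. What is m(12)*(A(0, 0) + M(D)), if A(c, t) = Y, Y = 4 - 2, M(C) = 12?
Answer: 322/5 ≈ 64.400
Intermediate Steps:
Y = 2
m(W) = 5 - W/30 (m(W) = 5 + (W/(-6))/5 = 5 + (W*(-⅙))/5 = 5 + (-W/6)/5 = 5 - W/30)
A(c, t) = 2
m(12)*(A(0, 0) + M(D)) = (5 - 1/30*12)*(2 + 12) = (5 - ⅖)*14 = (23/5)*14 = 322/5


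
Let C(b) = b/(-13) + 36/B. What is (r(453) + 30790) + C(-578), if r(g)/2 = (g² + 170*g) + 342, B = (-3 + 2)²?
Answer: 7747902/13 ≈ 5.9599e+5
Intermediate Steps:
B = 1 (B = (-1)² = 1)
C(b) = 36 - b/13 (C(b) = b/(-13) + 36/1 = b*(-1/13) + 36*1 = -b/13 + 36 = 36 - b/13)
r(g) = 684 + 2*g² + 340*g (r(g) = 2*((g² + 170*g) + 342) = 2*(342 + g² + 170*g) = 684 + 2*g² + 340*g)
(r(453) + 30790) + C(-578) = ((684 + 2*453² + 340*453) + 30790) + (36 - 1/13*(-578)) = ((684 + 2*205209 + 154020) + 30790) + (36 + 578/13) = ((684 + 410418 + 154020) + 30790) + 1046/13 = (565122 + 30790) + 1046/13 = 595912 + 1046/13 = 7747902/13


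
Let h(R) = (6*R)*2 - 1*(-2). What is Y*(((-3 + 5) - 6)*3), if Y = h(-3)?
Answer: 408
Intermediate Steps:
h(R) = 2 + 12*R (h(R) = 12*R + 2 = 2 + 12*R)
Y = -34 (Y = 2 + 12*(-3) = 2 - 36 = -34)
Y*(((-3 + 5) - 6)*3) = -34*((-3 + 5) - 6)*3 = -34*(2 - 6)*3 = -(-136)*3 = -34*(-12) = 408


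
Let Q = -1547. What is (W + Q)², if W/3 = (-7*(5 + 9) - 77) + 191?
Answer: 2247001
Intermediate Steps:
W = 48 (W = 3*((-7*(5 + 9) - 77) + 191) = 3*((-7*14 - 77) + 191) = 3*((-98 - 77) + 191) = 3*(-175 + 191) = 3*16 = 48)
(W + Q)² = (48 - 1547)² = (-1499)² = 2247001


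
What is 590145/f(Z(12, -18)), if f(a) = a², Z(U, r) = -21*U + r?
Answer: 39343/4860 ≈ 8.0953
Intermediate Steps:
Z(U, r) = r - 21*U
590145/f(Z(12, -18)) = 590145/((-18 - 21*12)²) = 590145/((-18 - 252)²) = 590145/((-270)²) = 590145/72900 = 590145*(1/72900) = 39343/4860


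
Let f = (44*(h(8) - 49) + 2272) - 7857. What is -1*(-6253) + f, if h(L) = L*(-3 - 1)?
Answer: -2896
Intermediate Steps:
h(L) = -4*L (h(L) = L*(-4) = -4*L)
f = -9149 (f = (44*(-4*8 - 49) + 2272) - 7857 = (44*(-32 - 49) + 2272) - 7857 = (44*(-81) + 2272) - 7857 = (-3564 + 2272) - 7857 = -1292 - 7857 = -9149)
-1*(-6253) + f = -1*(-6253) - 9149 = 6253 - 9149 = -2896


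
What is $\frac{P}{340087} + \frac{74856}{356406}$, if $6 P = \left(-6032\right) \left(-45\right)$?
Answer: $\frac{6930226652}{20201507887} \approx 0.34305$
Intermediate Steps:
$P = 45240$ ($P = \frac{\left(-6032\right) \left(-45\right)}{6} = \frac{1}{6} \cdot 271440 = 45240$)
$\frac{P}{340087} + \frac{74856}{356406} = \frac{45240}{340087} + \frac{74856}{356406} = 45240 \cdot \frac{1}{340087} + 74856 \cdot \frac{1}{356406} = \frac{45240}{340087} + \frac{12476}{59401} = \frac{6930226652}{20201507887}$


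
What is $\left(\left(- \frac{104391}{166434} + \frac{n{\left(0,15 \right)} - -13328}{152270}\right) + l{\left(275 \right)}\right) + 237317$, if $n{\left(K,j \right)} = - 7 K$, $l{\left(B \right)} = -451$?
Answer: $\frac{1000476483496777}{4223817530} \approx 2.3687 \cdot 10^{5}$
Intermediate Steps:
$\left(\left(- \frac{104391}{166434} + \frac{n{\left(0,15 \right)} - -13328}{152270}\right) + l{\left(275 \right)}\right) + 237317 = \left(\left(- \frac{104391}{166434} + \frac{\left(-7\right) 0 - -13328}{152270}\right) - 451\right) + 237317 = \left(\left(\left(-104391\right) \frac{1}{166434} + \left(0 + 13328\right) \frac{1}{152270}\right) - 451\right) + 237317 = \left(\left(- \frac{34797}{55478} + 13328 \cdot \frac{1}{152270}\right) - 451\right) + 237317 = \left(\left(- \frac{34797}{55478} + \frac{6664}{76135}\right) - 451\right) + 237317 = \left(- \frac{2279564203}{4223817530} - 451\right) + 237317 = - \frac{1907221270233}{4223817530} + 237317 = \frac{1000476483496777}{4223817530}$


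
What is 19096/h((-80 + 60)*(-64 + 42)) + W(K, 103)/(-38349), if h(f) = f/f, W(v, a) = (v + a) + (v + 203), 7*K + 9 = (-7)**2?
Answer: 5126185306/268443 ≈ 19096.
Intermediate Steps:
K = 40/7 (K = -9/7 + (1/7)*(-7)**2 = -9/7 + (1/7)*49 = -9/7 + 7 = 40/7 ≈ 5.7143)
W(v, a) = 203 + a + 2*v (W(v, a) = (a + v) + (203 + v) = 203 + a + 2*v)
h(f) = 1
19096/h((-80 + 60)*(-64 + 42)) + W(K, 103)/(-38349) = 19096/1 + (203 + 103 + 2*(40/7))/(-38349) = 19096*1 + (203 + 103 + 80/7)*(-1/38349) = 19096 + (2222/7)*(-1/38349) = 19096 - 2222/268443 = 5126185306/268443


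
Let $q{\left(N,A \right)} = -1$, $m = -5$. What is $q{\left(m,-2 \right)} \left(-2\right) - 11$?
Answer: $-9$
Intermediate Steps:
$q{\left(m,-2 \right)} \left(-2\right) - 11 = \left(-1\right) \left(-2\right) - 11 = 2 - 11 = -9$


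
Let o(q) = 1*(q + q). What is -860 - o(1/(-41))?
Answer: -35258/41 ≈ -859.95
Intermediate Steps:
o(q) = 2*q (o(q) = 1*(2*q) = 2*q)
-860 - o(1/(-41)) = -860 - 2/(-41) = -860 - 2*(-1)/41 = -860 - 1*(-2/41) = -860 + 2/41 = -35258/41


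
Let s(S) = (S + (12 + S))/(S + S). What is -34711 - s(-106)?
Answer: -1839733/53 ≈ -34712.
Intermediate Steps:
s(S) = (12 + 2*S)/(2*S) (s(S) = (12 + 2*S)/((2*S)) = (12 + 2*S)*(1/(2*S)) = (12 + 2*S)/(2*S))
-34711 - s(-106) = -34711 - (6 - 106)/(-106) = -34711 - (-1)*(-100)/106 = -34711 - 1*50/53 = -34711 - 50/53 = -1839733/53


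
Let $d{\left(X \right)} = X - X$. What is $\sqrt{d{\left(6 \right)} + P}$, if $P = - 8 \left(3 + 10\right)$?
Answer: $2 i \sqrt{26} \approx 10.198 i$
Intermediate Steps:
$d{\left(X \right)} = 0$
$P = -104$ ($P = \left(-8\right) 13 = -104$)
$\sqrt{d{\left(6 \right)} + P} = \sqrt{0 - 104} = \sqrt{-104} = 2 i \sqrt{26}$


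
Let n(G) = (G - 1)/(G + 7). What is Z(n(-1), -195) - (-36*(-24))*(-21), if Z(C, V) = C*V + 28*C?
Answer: 54599/3 ≈ 18200.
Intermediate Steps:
n(G) = (-1 + G)/(7 + G)
Z(C, V) = 28*C + C*V
Z(n(-1), -195) - (-36*(-24))*(-21) = ((-1 - 1)/(7 - 1))*(28 - 195) - (-36*(-24))*(-21) = (-2/6)*(-167) - 864*(-21) = ((1/6)*(-2))*(-167) - 1*(-18144) = -1/3*(-167) + 18144 = 167/3 + 18144 = 54599/3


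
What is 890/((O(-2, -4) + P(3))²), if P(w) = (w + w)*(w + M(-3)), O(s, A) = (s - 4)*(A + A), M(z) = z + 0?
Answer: 445/1152 ≈ 0.38628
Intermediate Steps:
M(z) = z
O(s, A) = 2*A*(-4 + s) (O(s, A) = (-4 + s)*(2*A) = 2*A*(-4 + s))
P(w) = 2*w*(-3 + w) (P(w) = (w + w)*(w - 3) = (2*w)*(-3 + w) = 2*w*(-3 + w))
890/((O(-2, -4) + P(3))²) = 890/((2*(-4)*(-4 - 2) + 2*3*(-3 + 3))²) = 890/((2*(-4)*(-6) + 2*3*0)²) = 890/((48 + 0)²) = 890/(48²) = 890/2304 = 890*(1/2304) = 445/1152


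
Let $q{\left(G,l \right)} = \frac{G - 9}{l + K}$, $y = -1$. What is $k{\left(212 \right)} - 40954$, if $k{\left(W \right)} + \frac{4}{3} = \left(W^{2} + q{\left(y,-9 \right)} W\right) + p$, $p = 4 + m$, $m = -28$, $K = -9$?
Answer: $\frac{36742}{9} \approx 4082.4$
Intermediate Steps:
$q{\left(G,l \right)} = \frac{-9 + G}{-9 + l}$ ($q{\left(G,l \right)} = \frac{G - 9}{l - 9} = \frac{-9 + G}{-9 + l}$)
$p = -24$ ($p = 4 - 28 = -24$)
$k{\left(W \right)} = - \frac{76}{3} + W^{2} + \frac{5 W}{9}$ ($k{\left(W \right)} = - \frac{4}{3} - \left(24 - W^{2} - \frac{-9 - 1}{-9 - 9} W\right) = - \frac{4}{3} - \left(24 - W^{2} - \frac{1}{-18} \left(-10\right) W\right) = - \frac{4}{3} - \left(24 - W^{2} - \left(- \frac{1}{18}\right) \left(-10\right) W\right) = - \frac{4}{3} - \left(24 - W^{2} - \frac{5 W}{9}\right) = - \frac{4}{3} + \left(-24 + W^{2} + \frac{5 W}{9}\right) = - \frac{76}{3} + W^{2} + \frac{5 W}{9}$)
$k{\left(212 \right)} - 40954 = \left(- \frac{76}{3} + 212^{2} + \frac{5}{9} \cdot 212\right) - 40954 = \left(- \frac{76}{3} + 44944 + \frac{1060}{9}\right) - 40954 = \frac{405328}{9} - 40954 = \frac{36742}{9}$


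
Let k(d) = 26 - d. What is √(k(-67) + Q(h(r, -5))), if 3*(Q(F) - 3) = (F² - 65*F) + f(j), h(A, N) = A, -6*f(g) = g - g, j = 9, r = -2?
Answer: √1266/3 ≈ 11.860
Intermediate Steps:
f(g) = 0 (f(g) = -(g - g)/6 = -⅙*0 = 0)
Q(F) = 3 - 65*F/3 + F²/3 (Q(F) = 3 + ((F² - 65*F) + 0)/3 = 3 + (F² - 65*F)/3 = 3 + (-65*F/3 + F²/3) = 3 - 65*F/3 + F²/3)
√(k(-67) + Q(h(r, -5))) = √((26 - 1*(-67)) + (3 - 65/3*(-2) + (⅓)*(-2)²)) = √((26 + 67) + (3 + 130/3 + (⅓)*4)) = √(93 + (3 + 130/3 + 4/3)) = √(93 + 143/3) = √(422/3) = √1266/3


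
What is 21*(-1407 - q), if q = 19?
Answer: -29946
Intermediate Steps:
21*(-1407 - q) = 21*(-1407 - 1*19) = 21*(-1407 - 19) = 21*(-1426) = -29946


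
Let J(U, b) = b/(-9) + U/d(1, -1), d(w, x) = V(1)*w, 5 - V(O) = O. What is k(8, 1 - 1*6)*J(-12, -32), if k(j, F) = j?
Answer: 40/9 ≈ 4.4444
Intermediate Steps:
V(O) = 5 - O
d(w, x) = 4*w (d(w, x) = (5 - 1*1)*w = (5 - 1)*w = 4*w)
J(U, b) = -b/9 + U/4 (J(U, b) = b/(-9) + U/((4*1)) = b*(-⅑) + U/4 = -b/9 + U*(¼) = -b/9 + U/4)
k(8, 1 - 1*6)*J(-12, -32) = 8*(-⅑*(-32) + (¼)*(-12)) = 8*(32/9 - 3) = 8*(5/9) = 40/9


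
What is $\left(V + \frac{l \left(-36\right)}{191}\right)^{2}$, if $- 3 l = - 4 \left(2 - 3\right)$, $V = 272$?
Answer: $\frac{2704000000}{36481} \approx 74121.0$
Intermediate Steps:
$l = - \frac{4}{3}$ ($l = - \frac{\left(-4\right) \left(2 - 3\right)}{3} = - \frac{\left(-4\right) \left(-1\right)}{3} = \left(- \frac{1}{3}\right) 4 = - \frac{4}{3} \approx -1.3333$)
$\left(V + \frac{l \left(-36\right)}{191}\right)^{2} = \left(272 + \frac{\left(- \frac{4}{3}\right) \left(-36\right)}{191}\right)^{2} = \left(272 + 48 \cdot \frac{1}{191}\right)^{2} = \left(272 + \frac{48}{191}\right)^{2} = \left(\frac{52000}{191}\right)^{2} = \frac{2704000000}{36481}$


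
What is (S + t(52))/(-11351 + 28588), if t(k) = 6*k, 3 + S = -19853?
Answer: -19544/17237 ≈ -1.1338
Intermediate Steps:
S = -19856 (S = -3 - 19853 = -19856)
(S + t(52))/(-11351 + 28588) = (-19856 + 6*52)/(-11351 + 28588) = (-19856 + 312)/17237 = -19544*1/17237 = -19544/17237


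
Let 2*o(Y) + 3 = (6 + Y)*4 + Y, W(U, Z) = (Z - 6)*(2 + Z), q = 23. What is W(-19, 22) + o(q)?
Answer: 452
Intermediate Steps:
W(U, Z) = (-6 + Z)*(2 + Z)
o(Y) = 21/2 + 5*Y/2 (o(Y) = -3/2 + ((6 + Y)*4 + Y)/2 = -3/2 + ((24 + 4*Y) + Y)/2 = -3/2 + (24 + 5*Y)/2 = -3/2 + (12 + 5*Y/2) = 21/2 + 5*Y/2)
W(-19, 22) + o(q) = (-12 + 22**2 - 4*22) + (21/2 + (5/2)*23) = (-12 + 484 - 88) + (21/2 + 115/2) = 384 + 68 = 452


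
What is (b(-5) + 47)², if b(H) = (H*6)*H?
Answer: 38809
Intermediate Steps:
b(H) = 6*H² (b(H) = (6*H)*H = 6*H²)
(b(-5) + 47)² = (6*(-5)² + 47)² = (6*25 + 47)² = (150 + 47)² = 197² = 38809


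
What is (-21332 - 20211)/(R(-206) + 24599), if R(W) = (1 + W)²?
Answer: -41543/66624 ≈ -0.62354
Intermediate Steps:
(-21332 - 20211)/(R(-206) + 24599) = (-21332 - 20211)/((1 - 206)² + 24599) = -41543/((-205)² + 24599) = -41543/(42025 + 24599) = -41543/66624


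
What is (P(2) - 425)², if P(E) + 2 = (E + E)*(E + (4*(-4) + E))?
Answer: 225625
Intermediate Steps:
P(E) = -2 + 2*E*(-16 + 2*E) (P(E) = -2 + (E + E)*(E + (4*(-4) + E)) = -2 + (2*E)*(E + (-16 + E)) = -2 + (2*E)*(-16 + 2*E) = -2 + 2*E*(-16 + 2*E))
(P(2) - 425)² = ((-2 - 32*2 + 4*2²) - 425)² = ((-2 - 64 + 4*4) - 425)² = ((-2 - 64 + 16) - 425)² = (-50 - 425)² = (-475)² = 225625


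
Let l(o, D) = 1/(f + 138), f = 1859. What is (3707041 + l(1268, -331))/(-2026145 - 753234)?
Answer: -7402960878/5550419863 ≈ -1.3338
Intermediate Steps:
l(o, D) = 1/1997 (l(o, D) = 1/(1859 + 138) = 1/1997)
(3707041 + l(1268, -331))/(-2026145 - 753234) = (3707041 + 1/1997)/(-2026145 - 753234) = (7402960878/1997)/(-2779379) = (7402960878/1997)*(-1/2779379) = -7402960878/5550419863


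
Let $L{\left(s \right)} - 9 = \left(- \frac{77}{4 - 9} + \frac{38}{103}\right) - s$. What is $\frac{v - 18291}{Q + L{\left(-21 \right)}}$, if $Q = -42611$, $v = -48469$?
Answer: $\frac{17190700}{10960547} \approx 1.5684$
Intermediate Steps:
$L{\left(s \right)} = \frac{12756}{515} - s$ ($L{\left(s \right)} = 9 - \left(- \frac{38}{103} + s + \frac{77}{4 - 9}\right) = 9 - \left(- \frac{38}{103} - \frac{77}{5} + s\right) = 9 - \left(- \frac{8121}{515} + s\right) = \frac{12756}{515} - s$)
$\frac{v - 18291}{Q + L{\left(-21 \right)}} = \frac{-48469 - 18291}{-42611 + \left(\frac{12756}{515} - -21\right)} = - \frac{66760}{-42611 + \left(\frac{12756}{515} + 21\right)} = - \frac{66760}{-42611 + \frac{23571}{515}} = - \frac{66760}{- \frac{21921094}{515}} = \left(-66760\right) \left(- \frac{515}{21921094}\right) = \frac{17190700}{10960547}$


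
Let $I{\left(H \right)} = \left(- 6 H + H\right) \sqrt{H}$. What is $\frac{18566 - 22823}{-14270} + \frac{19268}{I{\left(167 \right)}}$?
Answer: $\frac{4257}{14270} - \frac{19268 \sqrt{167}}{139445} \approx -1.4873$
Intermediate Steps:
$I{\left(H \right)} = - 5 H^{\frac{3}{2}}$ ($I{\left(H \right)} = - 5 H \sqrt{H} = - 5 H^{\frac{3}{2}}$)
$\frac{18566 - 22823}{-14270} + \frac{19268}{I{\left(167 \right)}} = \frac{18566 - 22823}{-14270} + \frac{19268}{\left(-5\right) 167^{\frac{3}{2}}} = \left(18566 - 22823\right) \left(- \frac{1}{14270}\right) + \frac{19268}{\left(-5\right) 167 \sqrt{167}} = \left(-4257\right) \left(- \frac{1}{14270}\right) + \frac{19268}{\left(-835\right) \sqrt{167}} = \frac{4257}{14270} + 19268 \left(- \frac{\sqrt{167}}{139445}\right) = \frac{4257}{14270} - \frac{19268 \sqrt{167}}{139445}$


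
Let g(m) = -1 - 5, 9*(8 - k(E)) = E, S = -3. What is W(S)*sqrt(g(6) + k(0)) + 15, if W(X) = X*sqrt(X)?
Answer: 15 - 3*I*sqrt(6) ≈ 15.0 - 7.3485*I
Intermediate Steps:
k(E) = 8 - E/9
g(m) = -6
W(X) = X**(3/2)
W(S)*sqrt(g(6) + k(0)) + 15 = (-3)**(3/2)*sqrt(-6 + (8 - 1/9*0)) + 15 = (-3*I*sqrt(3))*sqrt(-6 + (8 + 0)) + 15 = (-3*I*sqrt(3))*sqrt(-6 + 8) + 15 = (-3*I*sqrt(3))*sqrt(2) + 15 = -3*I*sqrt(6) + 15 = 15 - 3*I*sqrt(6)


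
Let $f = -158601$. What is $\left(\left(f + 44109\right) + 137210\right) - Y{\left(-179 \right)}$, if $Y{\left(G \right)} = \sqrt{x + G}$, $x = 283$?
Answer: $22718 - 2 \sqrt{26} \approx 22708.0$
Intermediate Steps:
$Y{\left(G \right)} = \sqrt{283 + G}$
$\left(\left(f + 44109\right) + 137210\right) - Y{\left(-179 \right)} = \left(\left(-158601 + 44109\right) + 137210\right) - \sqrt{283 - 179} = \left(-114492 + 137210\right) - \sqrt{104} = 22718 - 2 \sqrt{26}$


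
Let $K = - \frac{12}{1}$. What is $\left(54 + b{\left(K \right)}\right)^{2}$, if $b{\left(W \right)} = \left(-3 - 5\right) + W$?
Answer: $1156$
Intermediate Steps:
$K = -12$ ($K = \left(-12\right) 1 = -12$)
$b{\left(W \right)} = -8 + W$
$\left(54 + b{\left(K \right)}\right)^{2} = \left(54 - 20\right)^{2} = 34^{2} = 1156$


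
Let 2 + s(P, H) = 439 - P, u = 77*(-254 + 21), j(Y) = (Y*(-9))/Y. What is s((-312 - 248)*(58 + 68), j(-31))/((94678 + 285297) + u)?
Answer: 70997/362034 ≈ 0.19611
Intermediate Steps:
j(Y) = -9 (j(Y) = (-9*Y)/Y = -9)
u = -17941 (u = 77*(-233) = -17941)
s(P, H) = 437 - P (s(P, H) = -2 + (439 - P) = 437 - P)
s((-312 - 248)*(58 + 68), j(-31))/((94678 + 285297) + u) = (437 - (-312 - 248)*(58 + 68))/((94678 + 285297) - 17941) = (437 - (-560)*126)/(379975 - 17941) = (437 - 1*(-70560))/362034 = (437 + 70560)*(1/362034) = 70997*(1/362034) = 70997/362034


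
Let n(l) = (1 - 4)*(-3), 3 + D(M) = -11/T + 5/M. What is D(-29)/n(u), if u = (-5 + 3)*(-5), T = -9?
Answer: -509/2349 ≈ -0.21669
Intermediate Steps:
D(M) = -16/9 + 5/M (D(M) = -3 + (-11/(-9) + 5/M) = -3 + (-11*(-1/9) + 5/M) = -3 + (11/9 + 5/M) = -16/9 + 5/M)
u = 10 (u = -2*(-5) = 10)
n(l) = 9 (n(l) = -3*(-3) = 9)
D(-29)/n(u) = (-16/9 + 5/(-29))/9 = (-16/9 + 5*(-1/29))*(1/9) = (-16/9 - 5/29)*(1/9) = -509/261*1/9 = -509/2349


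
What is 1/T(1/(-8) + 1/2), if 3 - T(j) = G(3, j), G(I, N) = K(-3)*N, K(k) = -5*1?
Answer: 8/39 ≈ 0.20513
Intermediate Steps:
K(k) = -5
G(I, N) = -5*N
T(j) = 3 + 5*j (T(j) = 3 - (-5)*j = 3 + 5*j)
1/T(1/(-8) + 1/2) = 1/(3 + 5*(1/(-8) + 1/2)) = 1/(3 + 5*(1*(-⅛) + 1*(½))) = 1/(3 + 5*(-⅛ + ½)) = 1/(3 + 5*(3/8)) = 1/(3 + 15/8) = 1/(39/8) = 8/39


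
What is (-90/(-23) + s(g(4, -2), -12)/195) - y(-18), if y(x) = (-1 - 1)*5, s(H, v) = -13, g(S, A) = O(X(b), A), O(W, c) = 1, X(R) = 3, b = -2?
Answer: 4777/345 ≈ 13.846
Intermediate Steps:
g(S, A) = 1
y(x) = -10 (y(x) = -2*5 = -10)
(-90/(-23) + s(g(4, -2), -12)/195) - y(-18) = (-90/(-23) - 13/195) - 1*(-10) = (-90*(-1/23) - 13*1/195) + 10 = (90/23 - 1/15) + 10 = 1327/345 + 10 = 4777/345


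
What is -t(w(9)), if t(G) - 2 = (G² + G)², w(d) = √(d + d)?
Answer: -344 - 108*√2 ≈ -496.73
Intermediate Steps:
w(d) = √2*√d (w(d) = √(2*d) = √2*√d)
t(G) = 2 + (G + G²)² (t(G) = 2 + (G² + G)² = 2 + (G + G²)²)
-t(w(9)) = -(2 + (√2*√9)²*(1 + √2*√9)²) = -(2 + (√2*3)²*(1 + √2*3)²) = -(2 + (3*√2)²*(1 + 3*√2)²) = -(2 + 18*(1 + 3*√2)²) = -2 - 18*(1 + 3*√2)²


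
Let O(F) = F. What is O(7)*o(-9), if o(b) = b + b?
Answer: -126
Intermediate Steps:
o(b) = 2*b
O(7)*o(-9) = 7*(2*(-9)) = 7*(-18) = -126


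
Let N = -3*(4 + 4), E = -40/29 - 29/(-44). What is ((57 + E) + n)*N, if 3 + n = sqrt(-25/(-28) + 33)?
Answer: -407910/319 - 12*sqrt(6643)/7 ≈ -1418.4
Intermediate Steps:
E = -919/1276 (E = -40*1/29 - 29*(-1/44) = -40/29 + 29/44 = -919/1276 ≈ -0.72022)
N = -24 (N = -3*8 = -24)
n = -3 + sqrt(6643)/14 (n = -3 + sqrt(-25/(-28) + 33) = -3 + sqrt(-25*(-1/28) + 33) = -3 + sqrt(25/28 + 33) = -3 + sqrt(949/28) = -3 + sqrt(6643)/14 ≈ 2.8218)
((57 + E) + n)*N = ((57 - 919/1276) + (-3 + sqrt(6643)/14))*(-24) = (71813/1276 + (-3 + sqrt(6643)/14))*(-24) = (67985/1276 + sqrt(6643)/14)*(-24) = -407910/319 - 12*sqrt(6643)/7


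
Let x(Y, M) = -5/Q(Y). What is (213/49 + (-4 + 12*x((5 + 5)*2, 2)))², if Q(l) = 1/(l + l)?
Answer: 13825761889/2401 ≈ 5.7583e+6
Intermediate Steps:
Q(l) = 1/(2*l)
x(Y, M) = -10*Y (x(Y, M) = -5*2*Y = -10*Y)
(213/49 + (-4 + 12*x((5 + 5)*2, 2)))² = (213/49 + (-4 + 12*(-10*(5 + 5)*2)))² = (213*(1/49) + (-4 + 12*(-100*2)))² = (213/49 + (-4 + 12*(-10*20)))² = (213/49 + (-4 + 12*(-200)))² = (213/49 + (-4 - 2400))² = (213/49 - 2404)² = (-117583/49)² = 13825761889/2401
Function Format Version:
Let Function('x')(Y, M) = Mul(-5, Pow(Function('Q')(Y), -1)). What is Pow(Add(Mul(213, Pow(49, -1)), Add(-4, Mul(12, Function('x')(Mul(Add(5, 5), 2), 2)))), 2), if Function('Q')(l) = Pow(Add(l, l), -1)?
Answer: Rational(13825761889, 2401) ≈ 5.7583e+6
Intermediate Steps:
Function('Q')(l) = Mul(Rational(1, 2), Pow(l, -1)) (Function('Q')(l) = Pow(Mul(2, l), -1) = Mul(Rational(1, 2), Pow(l, -1)))
Function('x')(Y, M) = Mul(-10, Y) (Function('x')(Y, M) = Mul(-5, Pow(Mul(Rational(1, 2), Pow(Y, -1)), -1)) = Mul(-5, Mul(2, Y)) = Mul(-10, Y))
Pow(Add(Mul(213, Pow(49, -1)), Add(-4, Mul(12, Function('x')(Mul(Add(5, 5), 2), 2)))), 2) = Pow(Add(Mul(213, Pow(49, -1)), Add(-4, Mul(12, Mul(-10, Mul(Add(5, 5), 2))))), 2) = Pow(Add(Mul(213, Rational(1, 49)), Add(-4, Mul(12, Mul(-10, Mul(10, 2))))), 2) = Pow(Add(Rational(213, 49), Add(-4, Mul(12, Mul(-10, 20)))), 2) = Pow(Add(Rational(213, 49), Add(-4, Mul(12, -200))), 2) = Pow(Add(Rational(213, 49), Add(-4, -2400)), 2) = Pow(Add(Rational(213, 49), -2404), 2) = Pow(Rational(-117583, 49), 2) = Rational(13825761889, 2401)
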